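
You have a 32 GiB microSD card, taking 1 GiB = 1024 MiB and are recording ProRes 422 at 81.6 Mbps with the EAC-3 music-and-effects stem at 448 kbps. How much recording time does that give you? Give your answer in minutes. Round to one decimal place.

Audio: 448 kbps = 0.448 Mbps.
Total bitrate: 81.6 + 0.448 = 82.048 Mbps.
Capacity: 32 GiB = 274,878 Mb.
Recording time: 274,878 / 82.048 = 3,350 s ≈ 55.8 minutes.

55.8 minutes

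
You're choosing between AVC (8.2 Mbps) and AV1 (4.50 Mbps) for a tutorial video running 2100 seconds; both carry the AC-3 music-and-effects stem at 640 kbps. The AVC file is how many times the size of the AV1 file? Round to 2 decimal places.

1.72

Audio: 640 kbps = 0.640 Mbps.
AVC: 8.840 Mbps × 2100 s = 18564.0 Mb = 2.321 GB.
AV1: 5.140 Mbps × 2100 s = 10794.0 Mb = 1.349 GB.
Ratio: 2.321 / 1.349 = 1.720.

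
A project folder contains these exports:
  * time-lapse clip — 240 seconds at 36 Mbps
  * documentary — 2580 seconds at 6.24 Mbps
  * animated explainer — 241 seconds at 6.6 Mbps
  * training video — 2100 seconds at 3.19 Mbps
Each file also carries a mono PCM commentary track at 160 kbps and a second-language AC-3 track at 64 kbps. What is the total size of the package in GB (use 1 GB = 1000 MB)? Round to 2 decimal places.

Audio total: 160 + 64 = 224 kbps = 0.224 Mbps.
time-lapse clip: 36.224 Mbps × 240 s = 8693.8 Mb
documentary: 6.464 Mbps × 2580 s = 16677.1 Mb
animated explainer: 6.824 Mbps × 241 s = 1644.6 Mb
training video: 3.414 Mbps × 2100 s = 7169.4 Mb
Total: 34184.9 Mb = 4273.1 MB.
= 4.273 GB.

4.27 GB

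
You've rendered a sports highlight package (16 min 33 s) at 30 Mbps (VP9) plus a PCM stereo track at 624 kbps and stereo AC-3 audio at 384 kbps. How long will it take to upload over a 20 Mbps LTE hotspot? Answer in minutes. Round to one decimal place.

25.7 minutes

16 min 33 s = 993 s
Audio total: 624 + 384 = 1008 kbps = 1.008 Mbps.
Total bitrate: 31.008 Mbps.
File: 31.008 Mbps × 993 s = 30790.9 Mb.
At 20 Mbps: 30790.9 / 20 = 1539.5 s ≈ 25.7 minutes.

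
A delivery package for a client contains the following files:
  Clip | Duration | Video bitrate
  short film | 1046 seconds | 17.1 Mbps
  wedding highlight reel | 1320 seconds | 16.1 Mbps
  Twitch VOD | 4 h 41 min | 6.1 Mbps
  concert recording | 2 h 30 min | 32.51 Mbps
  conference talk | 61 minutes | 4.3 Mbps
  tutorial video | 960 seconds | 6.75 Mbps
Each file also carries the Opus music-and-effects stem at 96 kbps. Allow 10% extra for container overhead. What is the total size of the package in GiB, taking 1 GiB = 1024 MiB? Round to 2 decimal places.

58.90 GiB

Audio: 96 kbps = 0.096 Mbps.
short film: 17.196 Mbps × 1046 s × 1.10 = 19785.7 Mb
wedding highlight reel: 16.196 Mbps × 1320 s × 1.10 = 23516.6 Mb
Twitch VOD: 6.196 Mbps × 16860 s × 1.10 = 114911.0 Mb
concert recording: 32.606 Mbps × 9000 s × 1.10 = 322799.4 Mb
conference talk: 4.396 Mbps × 3660 s × 1.10 = 17698.3 Mb
tutorial video: 6.846 Mbps × 960 s × 1.10 = 7229.4 Mb
Total: 505940.4 Mb = 63242.5 MB.
= 58.90 GiB.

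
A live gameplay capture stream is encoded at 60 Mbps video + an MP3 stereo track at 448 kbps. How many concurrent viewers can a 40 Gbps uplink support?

661

Audio: 448 kbps = 0.448 Mbps.
Per-viewer media rate: 60.448 Mbps.
40 Gbps = 40,000 Mbps; 40,000 / 60.448 = 661.73 → 661 viewers.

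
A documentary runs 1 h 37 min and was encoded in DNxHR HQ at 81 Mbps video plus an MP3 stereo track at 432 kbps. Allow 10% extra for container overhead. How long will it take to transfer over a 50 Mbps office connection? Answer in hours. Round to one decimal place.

2.9 hours

1 h 37 min = 97 min = 5820 s
Audio: 432 kbps = 0.432 Mbps.
Total bitrate: 81.432 Mbps.
File: 81.432 Mbps × 5820 s = 473934.2 Mb.
With 10% container overhead: ×1.10. → 521327.7 Mb.
At 50 Mbps: 521327.7 / 50 = 10426.6 s ≈ 2.9 hours.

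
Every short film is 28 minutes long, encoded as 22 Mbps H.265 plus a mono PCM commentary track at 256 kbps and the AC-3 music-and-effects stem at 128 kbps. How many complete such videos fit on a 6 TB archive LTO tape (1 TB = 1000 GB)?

1276

28 min = 1680 s
Audio total: 256 + 128 = 384 kbps = 0.384 Mbps.
Total bitrate: 22.384 Mbps.
Per item: 22.384 Mbps × 1680 s = 37,605 Mb = 4,701 MB.
Capacity: 6 TB = 48,000,000 Mb; 1276.42 items → 1276 complete.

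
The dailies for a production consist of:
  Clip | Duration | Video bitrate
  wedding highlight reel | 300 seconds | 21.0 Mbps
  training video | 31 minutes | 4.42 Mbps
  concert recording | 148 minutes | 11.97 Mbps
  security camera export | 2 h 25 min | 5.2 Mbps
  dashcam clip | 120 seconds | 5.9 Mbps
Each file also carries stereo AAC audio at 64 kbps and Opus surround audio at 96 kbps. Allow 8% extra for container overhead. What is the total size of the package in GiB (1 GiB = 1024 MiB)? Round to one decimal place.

Audio total: 64 + 96 = 160 kbps = 0.160 Mbps.
wedding highlight reel: 21.160 Mbps × 300 s × 1.08 = 6855.8 Mb
training video: 4.580 Mbps × 1860 s × 1.08 = 9200.3 Mb
concert recording: 12.130 Mbps × 8880 s × 1.08 = 116331.6 Mb
security camera export: 5.360 Mbps × 8700 s × 1.08 = 50362.6 Mb
dashcam clip: 6.060 Mbps × 120 s × 1.08 = 785.4 Mb
Total: 183535.6 Mb = 22942.0 MB.
= 21.37 GiB.

21.4 GiB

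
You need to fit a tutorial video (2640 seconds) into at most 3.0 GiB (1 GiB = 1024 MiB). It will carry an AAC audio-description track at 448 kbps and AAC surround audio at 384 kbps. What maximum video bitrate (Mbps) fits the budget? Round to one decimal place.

Budget: 3.0 GiB = 25769.8 Mb.
Total bitrate budget: 25769.8 Mb / 2640 s = 9.761 Mbps.
Audio total: 448 + 384 = 832 kbps = 0.832 Mbps.
Video: 9.761 − 0.832 = 8.929 Mbps.

8.9 Mbps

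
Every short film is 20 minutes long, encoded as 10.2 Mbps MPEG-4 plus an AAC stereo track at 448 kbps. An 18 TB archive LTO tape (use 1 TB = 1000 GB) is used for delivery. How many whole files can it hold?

20 min = 1200 s
Audio: 448 kbps = 0.448 Mbps.
Total bitrate: 10.648 Mbps.
Per item: 10.648 Mbps × 1200 s = 12,778 Mb = 1,597 MB.
Capacity: 18 TB = 144,000,000 Mb; 11269.72 items → 11269 complete.

11269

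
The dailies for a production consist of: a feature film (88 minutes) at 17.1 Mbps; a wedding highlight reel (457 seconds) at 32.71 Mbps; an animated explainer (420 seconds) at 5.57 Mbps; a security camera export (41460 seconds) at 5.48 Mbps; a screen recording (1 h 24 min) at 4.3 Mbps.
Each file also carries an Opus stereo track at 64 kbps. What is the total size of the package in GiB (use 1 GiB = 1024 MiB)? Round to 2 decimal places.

Audio: 64 kbps = 0.064 Mbps.
feature film: 17.164 Mbps × 5280 s = 90625.9 Mb
wedding highlight reel: 32.774 Mbps × 457 s = 14977.7 Mb
animated explainer: 5.634 Mbps × 420 s = 2366.3 Mb
security camera export: 5.544 Mbps × 41460 s = 229854.2 Mb
screen recording: 4.364 Mbps × 5040 s = 21994.6 Mb
Total: 359818.7 Mb = 44977.3 MB.
= 41.89 GiB.

41.89 GiB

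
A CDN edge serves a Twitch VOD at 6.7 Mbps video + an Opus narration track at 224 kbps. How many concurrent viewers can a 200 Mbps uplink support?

Audio: 224 kbps = 0.224 Mbps.
Per-viewer media rate: 6.924 Mbps.
200 Mbps = 200.0 Mbps; 200.0 / 6.924 = 28.89 → 28 viewers.

28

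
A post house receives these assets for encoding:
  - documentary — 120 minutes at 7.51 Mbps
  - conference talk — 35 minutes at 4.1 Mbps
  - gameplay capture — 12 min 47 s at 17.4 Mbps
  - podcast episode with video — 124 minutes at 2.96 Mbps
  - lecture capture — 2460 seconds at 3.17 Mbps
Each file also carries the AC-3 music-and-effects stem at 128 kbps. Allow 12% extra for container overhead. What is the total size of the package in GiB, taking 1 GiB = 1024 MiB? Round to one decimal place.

Audio: 128 kbps = 0.128 Mbps.
documentary: 7.638 Mbps × 7200 s × 1.12 = 61592.8 Mb
conference talk: 4.228 Mbps × 2100 s × 1.12 = 9944.3 Mb
gameplay capture: 17.528 Mbps × 767 s × 1.12 = 15057.3 Mb
podcast episode with video: 3.088 Mbps × 7440 s × 1.12 = 25731.7 Mb
lecture capture: 3.298 Mbps × 2460 s × 1.12 = 9086.6 Mb
Total: 121412.7 Mb = 15176.6 MB.
= 14.13 GiB.

14.1 GiB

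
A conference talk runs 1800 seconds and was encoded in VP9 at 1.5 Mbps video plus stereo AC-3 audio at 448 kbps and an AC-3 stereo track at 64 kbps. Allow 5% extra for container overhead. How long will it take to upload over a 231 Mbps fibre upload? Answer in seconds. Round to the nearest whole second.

16 seconds

Audio total: 448 + 64 = 512 kbps = 0.512 Mbps.
Total bitrate: 2.012 Mbps.
File: 2.012 Mbps × 1800 s = 3621.6 Mb.
With 5% container overhead: ×1.05. → 3802.7 Mb.
At 231 Mbps: 3802.7 / 231 = 16.5 s ≈ 16.5 seconds.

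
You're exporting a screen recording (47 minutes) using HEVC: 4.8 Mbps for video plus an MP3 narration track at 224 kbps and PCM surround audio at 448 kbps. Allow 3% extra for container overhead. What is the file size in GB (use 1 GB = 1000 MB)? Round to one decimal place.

2.0 GB

47 min = 2820 s
Audio total: 224 + 448 = 672 kbps = 0.672 Mbps.
Total bitrate: 4.8 + 0.672 = 5.472 Mbps.
Stream data: 5.472 Mbps × 2820 s = 15431.0 Mb.
With 3% container overhead: ×1.03.
15,894 Mb ÷ 8 = 1,987 MB → 1.987 GB.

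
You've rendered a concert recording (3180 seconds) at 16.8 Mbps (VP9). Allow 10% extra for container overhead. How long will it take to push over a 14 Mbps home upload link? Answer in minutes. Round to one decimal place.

File: 16.800 Mbps × 3180 s = 53424.0 Mb.
With 10% container overhead: ×1.10. → 58766.4 Mb.
At 14 Mbps: 58766.4 / 14 = 4197.6 s ≈ 70 minutes.

70.0 minutes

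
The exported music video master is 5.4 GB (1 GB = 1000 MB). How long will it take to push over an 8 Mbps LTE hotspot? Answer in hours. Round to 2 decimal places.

1.50 hours

File: 5.4 GB = 43200.0 Mb.
At 8 Mbps: 43200.0 / 8 = 5400.0 s ≈ 1.5 hours.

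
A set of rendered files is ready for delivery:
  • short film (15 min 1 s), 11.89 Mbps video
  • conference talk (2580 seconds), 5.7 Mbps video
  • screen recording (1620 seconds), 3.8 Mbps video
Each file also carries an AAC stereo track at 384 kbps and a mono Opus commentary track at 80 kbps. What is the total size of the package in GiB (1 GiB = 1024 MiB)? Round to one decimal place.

4.0 GiB

Audio total: 384 + 80 = 464 kbps = 0.464 Mbps.
short film: 12.354 Mbps × 901 s = 11131.0 Mb
conference talk: 6.164 Mbps × 2580 s = 15903.1 Mb
screen recording: 4.264 Mbps × 1620 s = 6907.7 Mb
Total: 33941.8 Mb = 4242.7 MB.
= 3.951 GiB.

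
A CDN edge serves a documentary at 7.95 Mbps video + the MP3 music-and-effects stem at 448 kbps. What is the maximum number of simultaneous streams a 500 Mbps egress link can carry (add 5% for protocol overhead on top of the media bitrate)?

56

Audio: 448 kbps = 0.448 Mbps.
Per-viewer media rate: 8.398 Mbps.
On the wire with 5% overhead: 8.818 Mbps.
500 Mbps = 500.0 Mbps; 500.0 / 8.818 = 56.70 → 56 viewers.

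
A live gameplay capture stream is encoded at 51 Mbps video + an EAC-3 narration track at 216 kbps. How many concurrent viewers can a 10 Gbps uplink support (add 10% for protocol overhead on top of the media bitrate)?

177

Audio: 216 kbps = 0.216 Mbps.
Per-viewer media rate: 51.216 Mbps.
On the wire with 10% overhead: 56.338 Mbps.
10 Gbps = 10,000 Mbps; 10,000 / 56.338 = 177.50 → 177 viewers.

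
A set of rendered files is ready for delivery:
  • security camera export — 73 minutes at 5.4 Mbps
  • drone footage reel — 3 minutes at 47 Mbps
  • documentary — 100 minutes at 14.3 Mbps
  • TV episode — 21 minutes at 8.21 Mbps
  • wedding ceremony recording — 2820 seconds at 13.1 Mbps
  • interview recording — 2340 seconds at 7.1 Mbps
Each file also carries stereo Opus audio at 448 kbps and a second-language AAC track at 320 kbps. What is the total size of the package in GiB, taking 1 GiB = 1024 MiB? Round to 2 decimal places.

Audio total: 448 + 320 = 768 kbps = 0.768 Mbps.
security camera export: 6.168 Mbps × 4380 s = 27015.8 Mb
drone footage reel: 47.768 Mbps × 180 s = 8598.2 Mb
documentary: 15.068 Mbps × 6000 s = 90408.0 Mb
TV episode: 8.978 Mbps × 1260 s = 11312.3 Mb
wedding ceremony recording: 13.868 Mbps × 2820 s = 39107.8 Mb
interview recording: 7.868 Mbps × 2340 s = 18411.1 Mb
Total: 194853.2 Mb = 24356.7 MB.
= 22.68 GiB.

22.68 GiB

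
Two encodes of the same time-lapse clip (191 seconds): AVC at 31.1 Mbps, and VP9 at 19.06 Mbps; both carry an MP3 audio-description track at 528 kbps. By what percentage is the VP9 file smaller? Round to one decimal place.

Audio: 528 kbps = 0.528 Mbps.
AVC: 31.628 Mbps × 191 s = 6040.9 Mb = 0.755 GB.
VP9: 19.588 Mbps × 191 s = 3741.3 Mb = 0.468 GB.
Reduction: (1 − 0.468/0.755) × 100 = 38.07%.

38.1%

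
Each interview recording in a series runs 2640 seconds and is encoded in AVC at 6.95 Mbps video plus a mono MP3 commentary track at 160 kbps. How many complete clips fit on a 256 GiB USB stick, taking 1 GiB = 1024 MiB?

117

Audio: 160 kbps = 0.160 Mbps.
Total bitrate: 7.110 Mbps.
Per item: 7.110 Mbps × 2640 s = 18,770 Mb = 2,346 MB.
Capacity: 256 GiB = 2,199,023 Mb; 117.15 items → 117 complete.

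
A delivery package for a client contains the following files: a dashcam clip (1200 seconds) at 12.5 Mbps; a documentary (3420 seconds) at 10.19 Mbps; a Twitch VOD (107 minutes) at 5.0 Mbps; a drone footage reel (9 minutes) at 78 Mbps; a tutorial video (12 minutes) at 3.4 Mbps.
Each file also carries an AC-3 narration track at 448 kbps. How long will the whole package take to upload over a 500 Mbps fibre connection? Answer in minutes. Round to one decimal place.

4.4 minutes

Audio: 448 kbps = 0.448 Mbps.
dashcam clip: 12.948 Mbps × 1200 s = 15537.6 Mb
documentary: 10.638 Mbps × 3420 s = 36382.0 Mb
Twitch VOD: 5.448 Mbps × 6420 s = 34976.2 Mb
drone footage reel: 78.448 Mbps × 540 s = 42361.9 Mb
tutorial video: 3.848 Mbps × 720 s = 2770.6 Mb
Total: 132028.2 Mb = 16503.5 MB.
At 500 Mbps: 132028.2 / 500 = 264 s ≈ 4.4 minutes.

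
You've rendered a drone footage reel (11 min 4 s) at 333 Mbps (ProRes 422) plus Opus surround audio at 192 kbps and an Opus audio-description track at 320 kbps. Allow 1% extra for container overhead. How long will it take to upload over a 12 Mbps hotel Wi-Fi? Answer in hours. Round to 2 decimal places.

5.18 hours

11 min 4 s = 664 s
Audio total: 192 + 320 = 512 kbps = 0.512 Mbps.
Total bitrate: 333.512 Mbps.
File: 333.512 Mbps × 664 s = 221452.0 Mb.
With 1% container overhead: ×1.01. → 223666.5 Mb.
At 12 Mbps: 223666.5 / 12 = 18638.9 s ≈ 5.18 hours.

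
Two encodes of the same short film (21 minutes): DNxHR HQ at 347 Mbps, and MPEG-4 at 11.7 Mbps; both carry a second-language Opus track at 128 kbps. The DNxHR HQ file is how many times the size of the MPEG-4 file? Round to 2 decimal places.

21 min = 1260 s
Audio: 128 kbps = 0.128 Mbps.
DNxHR HQ: 347.128 Mbps × 1260 s = 437381.3 Mb = 50.918 GiB.
MPEG-4: 11.828 Mbps × 1260 s = 14903.3 Mb = 1.735 GiB.
Ratio: 50.918 / 1.735 = 29.348.

29.35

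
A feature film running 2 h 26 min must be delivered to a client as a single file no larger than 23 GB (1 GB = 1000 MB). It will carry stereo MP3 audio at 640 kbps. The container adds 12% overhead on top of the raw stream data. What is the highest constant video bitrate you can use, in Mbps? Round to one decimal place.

18.1 Mbps

Budget: 23 GB = 184000.0 Mb.
Stream payload after overhead: 184000.0 / 1.12 = 164285.7 Mb.
2 h 26 min = 146 min = 8760 s
Total bitrate budget: 164285.7 Mb / 8760 s = 18.754 Mbps.
Audio: 640 kbps = 0.640 Mbps.
Video: 18.754 − 0.640 = 18.114 Mbps.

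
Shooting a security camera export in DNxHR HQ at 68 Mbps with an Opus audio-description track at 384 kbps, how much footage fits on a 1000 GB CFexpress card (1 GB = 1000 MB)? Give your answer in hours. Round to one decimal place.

Audio: 384 kbps = 0.384 Mbps.
Total bitrate: 68 + 0.384 = 68.384 Mbps.
Capacity: 1000 GB = 8,000,000 Mb.
Recording time: 8,000,000 / 68.384 = 116,986 s ≈ 32.5 hours.

32.5 hours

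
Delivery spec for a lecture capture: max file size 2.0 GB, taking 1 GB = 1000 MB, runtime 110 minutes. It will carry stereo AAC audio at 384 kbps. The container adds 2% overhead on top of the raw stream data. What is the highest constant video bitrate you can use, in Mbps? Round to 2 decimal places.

1.99 Mbps

Budget: 2.0 GB = 16000.0 Mb.
Stream payload after overhead: 16000.0 / 1.02 = 15686.3 Mb.
110 min = 6600 s
Total bitrate budget: 15686.3 Mb / 6600 s = 2.377 Mbps.
Audio: 384 kbps = 0.384 Mbps.
Video: 2.377 − 0.384 = 1.993 Mbps.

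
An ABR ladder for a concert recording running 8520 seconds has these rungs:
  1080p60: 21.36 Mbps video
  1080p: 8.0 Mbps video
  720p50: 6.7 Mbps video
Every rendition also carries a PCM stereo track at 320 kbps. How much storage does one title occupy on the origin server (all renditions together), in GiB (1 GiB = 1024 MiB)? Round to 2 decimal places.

Audio: 320 kbps = 0.320 Mbps.
Sum of rendition bitrates: (21.36+0.320) + (8.0+0.320) + (6.7+0.320) = 37.020 Mbps.
× 8520 s = 315,410 Mb = 39,426 MB = 36.72 GiB.

36.72 GiB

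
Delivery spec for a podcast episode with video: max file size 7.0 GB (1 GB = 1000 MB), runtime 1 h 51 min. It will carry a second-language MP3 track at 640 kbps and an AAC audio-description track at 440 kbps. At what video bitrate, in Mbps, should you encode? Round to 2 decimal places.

7.33 Mbps

Budget: 7.0 GB = 56000.0 Mb.
1 h 51 min = 111 min = 6660 s
Total bitrate budget: 56000.0 Mb / 6660 s = 8.408 Mbps.
Audio total: 640 + 440 = 1080 kbps = 1.080 Mbps.
Video: 8.408 − 1.080 = 7.328 Mbps.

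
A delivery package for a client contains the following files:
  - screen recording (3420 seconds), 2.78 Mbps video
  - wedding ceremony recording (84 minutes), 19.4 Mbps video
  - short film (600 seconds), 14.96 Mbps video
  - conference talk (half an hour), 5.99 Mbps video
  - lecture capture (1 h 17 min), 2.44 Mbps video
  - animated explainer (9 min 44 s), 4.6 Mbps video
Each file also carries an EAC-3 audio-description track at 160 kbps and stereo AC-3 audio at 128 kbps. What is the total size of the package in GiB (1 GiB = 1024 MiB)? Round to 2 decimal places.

16.95 GiB

Audio total: 160 + 128 = 288 kbps = 0.288 Mbps.
screen recording: 3.068 Mbps × 3420 s = 10492.6 Mb
wedding ceremony recording: 19.688 Mbps × 5040 s = 99227.5 Mb
short film: 15.248 Mbps × 600 s = 9148.8 Mb
conference talk: 6.278 Mbps × 1800 s = 11300.4 Mb
lecture capture: 2.728 Mbps × 4620 s = 12603.4 Mb
animated explainer: 4.888 Mbps × 584 s = 2854.6 Mb
Total: 145627.2 Mb = 18203.4 MB.
= 16.95 GiB.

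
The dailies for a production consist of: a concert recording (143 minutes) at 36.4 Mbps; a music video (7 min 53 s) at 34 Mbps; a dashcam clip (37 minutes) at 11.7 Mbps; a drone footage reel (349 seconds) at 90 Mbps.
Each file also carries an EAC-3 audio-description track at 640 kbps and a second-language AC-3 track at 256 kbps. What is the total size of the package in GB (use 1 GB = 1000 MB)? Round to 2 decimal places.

49.52 GB

Audio total: 640 + 256 = 896 kbps = 0.896 Mbps.
concert recording: 37.296 Mbps × 8580 s = 319999.7 Mb
music video: 34.896 Mbps × 473 s = 16505.8 Mb
dashcam clip: 12.596 Mbps × 2220 s = 27963.1 Mb
drone footage reel: 90.896 Mbps × 349 s = 31722.7 Mb
Total: 396191.3 Mb = 49523.9 MB.
= 49.52 GB.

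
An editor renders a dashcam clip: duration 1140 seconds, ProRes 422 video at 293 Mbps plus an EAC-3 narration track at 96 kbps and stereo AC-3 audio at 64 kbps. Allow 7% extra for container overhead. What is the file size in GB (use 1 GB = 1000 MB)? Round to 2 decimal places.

44.70 GB

Audio total: 96 + 64 = 160 kbps = 0.160 Mbps.
Total bitrate: 293 + 0.160 = 293.160 Mbps.
Stream data: 293.160 Mbps × 1140 s = 334202.4 Mb.
With 7% container overhead: ×1.07.
357,597 Mb ÷ 8 = 44,700 MB → 44.70 GB.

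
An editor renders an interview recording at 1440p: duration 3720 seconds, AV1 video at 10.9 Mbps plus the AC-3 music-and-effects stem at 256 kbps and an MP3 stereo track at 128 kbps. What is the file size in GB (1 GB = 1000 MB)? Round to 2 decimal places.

5.25 GB

Audio total: 256 + 128 = 384 kbps = 0.384 Mbps.
Total bitrate: 10.9 + 0.384 = 11.284 Mbps.
Stream data: 11.284 Mbps × 3720 s = 41976.5 Mb.
41,976 Mb ÷ 8 = 5,247 MB → 5.247 GB.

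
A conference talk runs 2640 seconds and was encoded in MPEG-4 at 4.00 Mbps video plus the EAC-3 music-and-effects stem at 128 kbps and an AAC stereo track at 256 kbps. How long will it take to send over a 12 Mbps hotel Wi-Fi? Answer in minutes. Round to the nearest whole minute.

Audio total: 128 + 256 = 384 kbps = 0.384 Mbps.
Total bitrate: 4.384 Mbps.
File: 4.384 Mbps × 2640 s = 11573.8 Mb.
At 12 Mbps: 11573.8 / 12 = 964.5 s ≈ 16.1 minutes.

16 minutes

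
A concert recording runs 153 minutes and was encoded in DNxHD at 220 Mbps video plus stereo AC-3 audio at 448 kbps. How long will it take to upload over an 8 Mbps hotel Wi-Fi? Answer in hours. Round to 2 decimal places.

153 min = 9180 s
Audio: 448 kbps = 0.448 Mbps.
Total bitrate: 220.448 Mbps.
File: 220.448 Mbps × 9180 s = 2023712.6 Mb.
At 8 Mbps: 2023712.6 / 8 = 252964.1 s ≈ 70.3 hours.

70.27 hours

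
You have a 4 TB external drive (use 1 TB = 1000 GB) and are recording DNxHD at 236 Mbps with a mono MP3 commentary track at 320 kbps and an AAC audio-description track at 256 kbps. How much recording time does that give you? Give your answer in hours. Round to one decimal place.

Audio total: 320 + 256 = 576 kbps = 0.576 Mbps.
Total bitrate: 236 + 0.576 = 236.576 Mbps.
Capacity: 4 TB = 32,000,000 Mb.
Recording time: 32,000,000 / 236.576 = 135,263 s ≈ 37.6 hours.

37.6 hours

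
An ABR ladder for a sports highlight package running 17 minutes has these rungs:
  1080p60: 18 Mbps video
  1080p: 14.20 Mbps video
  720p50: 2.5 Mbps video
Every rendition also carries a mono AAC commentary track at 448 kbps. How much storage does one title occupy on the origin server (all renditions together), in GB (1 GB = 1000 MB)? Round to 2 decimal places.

17 min = 1020 s
Audio: 448 kbps = 0.448 Mbps.
Sum of rendition bitrates: (18+0.448) + (14.20+0.448) + (2.5+0.448) = 36.044 Mbps.
× 1020 s = 36,765 Mb = 4,596 MB = 4.596 GB.

4.60 GB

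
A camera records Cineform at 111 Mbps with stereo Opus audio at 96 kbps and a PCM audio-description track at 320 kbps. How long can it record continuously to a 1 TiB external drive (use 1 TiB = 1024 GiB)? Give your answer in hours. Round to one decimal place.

Audio total: 96 + 320 = 416 kbps = 0.416 Mbps.
Total bitrate: 111 + 0.416 = 111.416 Mbps.
Capacity: 1 TiB = 8,796,093 Mb.
Recording time: 8,796,093 / 111.416 = 78,948 s ≈ 21.9 hours.

21.9 hours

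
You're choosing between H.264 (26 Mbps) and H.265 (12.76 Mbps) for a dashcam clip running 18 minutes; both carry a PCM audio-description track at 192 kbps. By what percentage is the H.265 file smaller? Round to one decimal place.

18 min = 1080 s
Audio: 192 kbps = 0.192 Mbps.
H.264: 26.192 Mbps × 1080 s = 28287.4 Mb = 3.536 GB.
H.265: 12.952 Mbps × 1080 s = 13988.2 Mb = 1.749 GB.
Reduction: (1 − 1.749/3.536) × 100 = 50.55%.

50.5%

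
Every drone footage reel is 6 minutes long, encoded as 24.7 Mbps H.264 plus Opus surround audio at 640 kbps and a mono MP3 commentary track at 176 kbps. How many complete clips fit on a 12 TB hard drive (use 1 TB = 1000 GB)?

10450

6 min = 360 s
Audio total: 640 + 176 = 816 kbps = 0.816 Mbps.
Total bitrate: 25.516 Mbps.
Per item: 25.516 Mbps × 360 s = 9,186 Mb = 1,148 MB.
Capacity: 12 TB = 96,000,000 Mb; 10450.96 items → 10450 complete.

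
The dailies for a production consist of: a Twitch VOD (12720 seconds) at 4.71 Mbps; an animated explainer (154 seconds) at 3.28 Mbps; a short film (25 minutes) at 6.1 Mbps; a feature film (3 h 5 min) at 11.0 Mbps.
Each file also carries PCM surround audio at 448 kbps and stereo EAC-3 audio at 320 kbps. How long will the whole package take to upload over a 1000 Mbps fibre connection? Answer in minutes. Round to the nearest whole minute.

Audio total: 448 + 320 = 768 kbps = 0.768 Mbps.
Twitch VOD: 5.478 Mbps × 12720 s = 69680.2 Mb
animated explainer: 4.048 Mbps × 154 s = 623.4 Mb
short film: 6.868 Mbps × 1500 s = 10302.0 Mb
feature film: 11.768 Mbps × 11100 s = 130624.8 Mb
Total: 211230.4 Mb = 26403.8 MB.
At 1000 Mbps: 211230.4 / 1000 = 211 s ≈ 3.52 minutes.

4 minutes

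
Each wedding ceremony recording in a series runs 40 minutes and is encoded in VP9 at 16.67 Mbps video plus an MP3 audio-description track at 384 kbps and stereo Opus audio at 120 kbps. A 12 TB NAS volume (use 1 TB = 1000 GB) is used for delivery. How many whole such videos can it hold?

2329

40 min = 2400 s
Audio total: 384 + 120 = 504 kbps = 0.504 Mbps.
Total bitrate: 17.174 Mbps.
Per item: 17.174 Mbps × 2400 s = 41,218 Mb = 5,152 MB.
Capacity: 12 TB = 96,000,000 Mb; 2329.10 items → 2329 complete.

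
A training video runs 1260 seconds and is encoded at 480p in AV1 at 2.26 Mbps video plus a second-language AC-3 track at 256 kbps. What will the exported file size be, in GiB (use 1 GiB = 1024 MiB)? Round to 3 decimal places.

Audio: 256 kbps = 0.256 Mbps.
Total bitrate: 2.26 + 0.256 = 2.516 Mbps.
Stream data: 2.516 Mbps × 1260 s = 3170.2 Mb.
3,170 Mb = 396,270,000 bytes ÷ 1,073,741,824 = 0.3691 GiB.

0.369 GiB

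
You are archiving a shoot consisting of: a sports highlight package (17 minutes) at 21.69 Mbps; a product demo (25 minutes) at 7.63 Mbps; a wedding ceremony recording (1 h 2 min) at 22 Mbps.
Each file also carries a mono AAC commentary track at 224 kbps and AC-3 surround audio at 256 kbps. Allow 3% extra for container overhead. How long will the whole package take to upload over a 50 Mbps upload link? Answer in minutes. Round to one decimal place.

40.7 minutes

Audio total: 224 + 256 = 480 kbps = 0.480 Mbps.
sports highlight package: 22.170 Mbps × 1020 s × 1.03 = 23291.8 Mb
product demo: 8.110 Mbps × 1500 s × 1.03 = 12530.0 Mb
wedding ceremony recording: 22.480 Mbps × 3720 s × 1.03 = 86134.4 Mb
Total: 121956.1 Mb = 15244.5 MB.
At 50 Mbps: 121956.1 / 50 = 2439 s ≈ 40.7 minutes.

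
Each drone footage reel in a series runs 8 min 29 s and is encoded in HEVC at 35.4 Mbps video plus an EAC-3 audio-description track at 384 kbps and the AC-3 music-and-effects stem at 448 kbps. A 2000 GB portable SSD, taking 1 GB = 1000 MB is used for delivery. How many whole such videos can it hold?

867

8 min 29 s = 509 s
Audio total: 384 + 448 = 832 kbps = 0.832 Mbps.
Total bitrate: 36.232 Mbps.
Per item: 36.232 Mbps × 509 s = 18,442 Mb = 2,305 MB.
Capacity: 2000 GB = 16,000,000 Mb; 867.58 items → 867 complete.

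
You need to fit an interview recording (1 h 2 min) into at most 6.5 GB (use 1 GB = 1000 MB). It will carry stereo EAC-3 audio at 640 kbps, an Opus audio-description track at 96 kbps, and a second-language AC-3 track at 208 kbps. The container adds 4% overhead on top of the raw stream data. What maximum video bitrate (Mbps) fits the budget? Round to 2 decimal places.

Budget: 6.5 GB = 52000.0 Mb.
Stream payload after overhead: 52000.0 / 1.04 = 50000.0 Mb.
1 h 2 min = 62 min = 3720 s
Total bitrate budget: 50000.0 Mb / 3720 s = 13.441 Mbps.
Audio total: 640 + 96 + 208 = 944 kbps = 0.944 Mbps.
Video: 13.441 − 0.944 = 12.497 Mbps.

12.50 Mbps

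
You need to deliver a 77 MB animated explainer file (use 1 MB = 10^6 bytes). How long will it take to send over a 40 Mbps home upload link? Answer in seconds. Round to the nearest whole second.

15 seconds

File: 77 MB = 616.0 Mb.
At 40 Mbps: 616.0 / 40 = 15.4 s ≈ 15.4 seconds.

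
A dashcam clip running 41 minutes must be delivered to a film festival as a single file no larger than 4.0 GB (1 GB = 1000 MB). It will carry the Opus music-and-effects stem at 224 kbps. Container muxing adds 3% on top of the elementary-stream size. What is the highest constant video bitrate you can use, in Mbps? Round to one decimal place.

Budget: 4.0 GB = 32000.0 Mb.
Stream payload after overhead: 32000.0 / 1.03 = 31068.0 Mb.
41 min = 2460 s
Total bitrate budget: 31068.0 Mb / 2460 s = 12.629 Mbps.
Audio: 224 kbps = 0.224 Mbps.
Video: 12.629 − 0.224 = 12.405 Mbps.

12.4 Mbps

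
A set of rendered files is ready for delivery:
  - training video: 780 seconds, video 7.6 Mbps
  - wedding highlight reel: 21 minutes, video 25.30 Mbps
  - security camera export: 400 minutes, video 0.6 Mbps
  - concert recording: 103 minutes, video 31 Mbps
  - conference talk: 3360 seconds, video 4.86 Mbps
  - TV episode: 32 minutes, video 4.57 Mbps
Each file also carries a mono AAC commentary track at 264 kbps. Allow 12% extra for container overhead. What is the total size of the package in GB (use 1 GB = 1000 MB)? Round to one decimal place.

39.0 GB

Audio: 264 kbps = 0.264 Mbps.
training video: 7.864 Mbps × 780 s × 1.12 = 6870.0 Mb
wedding highlight reel: 25.564 Mbps × 1260 s × 1.12 = 36075.9 Mb
security camera export: 0.864 Mbps × 24000 s × 1.12 = 23224.3 Mb
concert recording: 31.264 Mbps × 6180 s × 1.12 = 216396.9 Mb
conference talk: 5.124 Mbps × 3360 s × 1.12 = 19282.6 Mb
TV episode: 4.834 Mbps × 1920 s × 1.12 = 10395.0 Mb
Total: 312244.8 Mb = 39030.6 MB.
= 39.03 GB.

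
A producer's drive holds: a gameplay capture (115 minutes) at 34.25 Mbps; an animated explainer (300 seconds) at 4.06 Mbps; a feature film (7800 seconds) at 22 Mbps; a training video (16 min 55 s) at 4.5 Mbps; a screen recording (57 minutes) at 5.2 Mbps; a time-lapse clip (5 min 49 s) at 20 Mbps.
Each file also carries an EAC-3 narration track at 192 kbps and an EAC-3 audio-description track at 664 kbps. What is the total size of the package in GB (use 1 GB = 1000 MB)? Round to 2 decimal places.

Audio total: 192 + 664 = 856 kbps = 0.856 Mbps.
gameplay capture: 35.106 Mbps × 6900 s = 242231.4 Mb
animated explainer: 4.916 Mbps × 300 s = 1474.8 Mb
feature film: 22.856 Mbps × 7800 s = 178276.8 Mb
training video: 5.356 Mbps × 1015 s = 5436.3 Mb
screen recording: 6.056 Mbps × 3420 s = 20711.5 Mb
time-lapse clip: 20.856 Mbps × 349 s = 7278.7 Mb
Total: 455409.6 Mb = 56926.2 MB.
= 56.93 GB.

56.93 GB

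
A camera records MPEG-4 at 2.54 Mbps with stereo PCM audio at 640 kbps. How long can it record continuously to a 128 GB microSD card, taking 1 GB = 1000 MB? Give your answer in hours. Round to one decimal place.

Audio: 640 kbps = 0.640 Mbps.
Total bitrate: 2.54 + 0.640 = 3.180 Mbps.
Capacity: 128 GB = 1,024,000 Mb.
Recording time: 1,024,000 / 3.180 = 322,013 s ≈ 89.4 hours.

89.4 hours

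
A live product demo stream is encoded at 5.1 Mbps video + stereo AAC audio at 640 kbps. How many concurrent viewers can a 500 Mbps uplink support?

Audio: 640 kbps = 0.640 Mbps.
Per-viewer media rate: 5.740 Mbps.
500 Mbps = 500.0 Mbps; 500.0 / 5.740 = 87.11 → 87 viewers.

87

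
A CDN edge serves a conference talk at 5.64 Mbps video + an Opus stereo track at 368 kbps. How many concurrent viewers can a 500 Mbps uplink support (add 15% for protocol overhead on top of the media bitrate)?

72

Audio: 368 kbps = 0.368 Mbps.
Per-viewer media rate: 6.008 Mbps.
On the wire with 15% overhead: 6.909 Mbps.
500 Mbps = 500.0 Mbps; 500.0 / 6.909 = 72.37 → 72 viewers.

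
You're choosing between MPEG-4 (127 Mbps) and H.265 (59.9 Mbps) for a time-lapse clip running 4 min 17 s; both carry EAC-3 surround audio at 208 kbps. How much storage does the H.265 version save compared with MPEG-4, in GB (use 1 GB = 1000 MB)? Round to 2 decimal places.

4 min 17 s = 257 s
Audio: 208 kbps = 0.208 Mbps.
MPEG-4: 127.208 Mbps × 257 s = 32692.5 Mb = 4.087 GB.
H.265: 60.108 Mbps × 257 s = 15447.8 Mb = 1.931 GB.
Saving: 4.087 − 1.931 = 2.156 GB.

2.16 GB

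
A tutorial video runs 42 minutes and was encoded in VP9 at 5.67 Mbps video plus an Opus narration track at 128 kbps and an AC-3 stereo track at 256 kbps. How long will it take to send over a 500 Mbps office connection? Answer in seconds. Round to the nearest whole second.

42 min = 2520 s
Audio total: 128 + 256 = 384 kbps = 0.384 Mbps.
Total bitrate: 6.054 Mbps.
File: 6.054 Mbps × 2520 s = 15256.1 Mb.
At 500 Mbps: 15256.1 / 500 = 30.5 s ≈ 30.5 seconds.

31 seconds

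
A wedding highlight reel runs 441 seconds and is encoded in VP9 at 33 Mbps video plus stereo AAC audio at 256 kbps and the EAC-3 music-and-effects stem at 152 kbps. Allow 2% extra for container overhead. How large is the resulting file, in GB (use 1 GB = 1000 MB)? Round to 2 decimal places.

Audio total: 256 + 152 = 408 kbps = 0.408 Mbps.
Total bitrate: 33 + 0.408 = 33.408 Mbps.
Stream data: 33.408 Mbps × 441 s = 14732.9 Mb.
With 2% container overhead: ×1.02.
15,028 Mb ÷ 8 = 1,878 MB → 1.878 GB.

1.88 GB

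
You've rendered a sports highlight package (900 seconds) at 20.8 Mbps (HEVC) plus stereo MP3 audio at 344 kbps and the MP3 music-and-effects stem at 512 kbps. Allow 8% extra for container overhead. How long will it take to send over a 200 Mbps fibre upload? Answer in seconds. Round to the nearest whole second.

105 seconds

Audio total: 344 + 512 = 856 kbps = 0.856 Mbps.
Total bitrate: 21.656 Mbps.
File: 21.656 Mbps × 900 s = 19490.4 Mb.
With 8% container overhead: ×1.08. → 21049.6 Mb.
At 200 Mbps: 21049.6 / 200 = 105.2 s ≈ 105 seconds.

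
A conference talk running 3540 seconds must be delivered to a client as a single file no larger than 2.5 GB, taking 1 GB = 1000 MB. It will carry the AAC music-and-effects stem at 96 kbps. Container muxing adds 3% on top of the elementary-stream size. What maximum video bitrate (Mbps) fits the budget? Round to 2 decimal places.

Budget: 2.5 GB = 20000.0 Mb.
Stream payload after overhead: 20000.0 / 1.03 = 19417.5 Mb.
Total bitrate budget: 19417.5 Mb / 3540 s = 5.485 Mbps.
Audio: 96 kbps = 0.096 Mbps.
Video: 5.485 − 0.096 = 5.389 Mbps.

5.39 Mbps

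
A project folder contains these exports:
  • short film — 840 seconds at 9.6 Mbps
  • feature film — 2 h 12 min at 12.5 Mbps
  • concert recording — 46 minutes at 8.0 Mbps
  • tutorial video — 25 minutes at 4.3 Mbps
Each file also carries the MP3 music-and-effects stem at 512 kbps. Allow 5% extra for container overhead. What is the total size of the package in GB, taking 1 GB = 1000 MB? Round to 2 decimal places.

18.67 GB

Audio: 512 kbps = 0.512 Mbps.
short film: 10.112 Mbps × 840 s × 1.05 = 8918.8 Mb
feature film: 13.012 Mbps × 7920 s × 1.05 = 108207.8 Mb
concert recording: 8.512 Mbps × 2760 s × 1.05 = 24667.8 Mb
tutorial video: 4.812 Mbps × 1500 s × 1.05 = 7578.9 Mb
Total: 149373.3 Mb = 18671.7 MB.
= 18.67 GB.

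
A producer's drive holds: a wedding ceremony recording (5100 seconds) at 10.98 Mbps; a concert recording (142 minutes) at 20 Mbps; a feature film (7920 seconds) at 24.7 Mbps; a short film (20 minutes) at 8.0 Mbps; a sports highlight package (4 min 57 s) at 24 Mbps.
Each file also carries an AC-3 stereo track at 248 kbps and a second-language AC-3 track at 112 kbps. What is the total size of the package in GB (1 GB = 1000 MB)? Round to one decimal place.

55.9 GB

Audio total: 248 + 112 = 360 kbps = 0.360 Mbps.
wedding ceremony recording: 11.340 Mbps × 5100 s = 57834.0 Mb
concert recording: 20.360 Mbps × 8520 s = 173467.2 Mb
feature film: 25.060 Mbps × 7920 s = 198475.2 Mb
short film: 8.360 Mbps × 1200 s = 10032.0 Mb
sports highlight package: 24.360 Mbps × 297 s = 7234.9 Mb
Total: 447043.3 Mb = 55880.4 MB.
= 55.88 GB.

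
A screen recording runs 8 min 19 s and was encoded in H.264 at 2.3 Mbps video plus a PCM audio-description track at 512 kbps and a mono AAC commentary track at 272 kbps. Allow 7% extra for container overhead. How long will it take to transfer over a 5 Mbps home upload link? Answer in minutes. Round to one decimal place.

8 min 19 s = 499 s
Audio total: 512 + 272 = 784 kbps = 0.784 Mbps.
Total bitrate: 3.084 Mbps.
File: 3.084 Mbps × 499 s = 1538.9 Mb.
With 7% container overhead: ×1.07. → 1646.6 Mb.
At 5 Mbps: 1646.6 / 5 = 329.3 s ≈ 5.49 minutes.

5.5 minutes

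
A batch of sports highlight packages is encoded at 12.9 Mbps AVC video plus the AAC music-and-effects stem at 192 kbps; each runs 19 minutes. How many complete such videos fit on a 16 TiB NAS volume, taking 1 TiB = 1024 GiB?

9429

19 min = 1140 s
Audio: 192 kbps = 0.192 Mbps.
Total bitrate: 13.092 Mbps.
Per item: 13.092 Mbps × 1140 s = 14,925 Mb = 1,866 MB.
Capacity: 16 TiB = 140,737,488 Mb; 9429.72 items → 9429 complete.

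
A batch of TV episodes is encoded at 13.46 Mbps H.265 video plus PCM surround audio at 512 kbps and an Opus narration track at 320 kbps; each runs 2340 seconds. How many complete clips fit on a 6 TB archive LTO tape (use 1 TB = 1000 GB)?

1435

Audio total: 512 + 320 = 832 kbps = 0.832 Mbps.
Total bitrate: 14.292 Mbps.
Per item: 14.292 Mbps × 2340 s = 33,443 Mb = 4,180 MB.
Capacity: 6 TB = 48,000,000 Mb; 1435.27 items → 1435 complete.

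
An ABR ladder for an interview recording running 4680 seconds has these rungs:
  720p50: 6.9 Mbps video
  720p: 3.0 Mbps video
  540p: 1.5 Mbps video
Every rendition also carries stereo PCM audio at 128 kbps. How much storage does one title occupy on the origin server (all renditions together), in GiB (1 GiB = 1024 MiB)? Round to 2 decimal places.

Audio: 128 kbps = 0.128 Mbps.
Sum of rendition bitrates: (6.9+0.128) + (3.0+0.128) + (1.5+0.128) = 11.784 Mbps.
× 4680 s = 55,149 Mb = 6,894 MB = 6.420 GiB.

6.42 GiB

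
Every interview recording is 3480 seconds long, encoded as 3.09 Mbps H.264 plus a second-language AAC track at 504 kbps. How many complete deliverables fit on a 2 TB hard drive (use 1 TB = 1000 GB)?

1279

Audio: 504 kbps = 0.504 Mbps.
Total bitrate: 3.594 Mbps.
Per item: 3.594 Mbps × 3480 s = 12,507 Mb = 1,563 MB.
Capacity: 2 TB = 16,000,000 Mb; 1279.27 items → 1279 complete.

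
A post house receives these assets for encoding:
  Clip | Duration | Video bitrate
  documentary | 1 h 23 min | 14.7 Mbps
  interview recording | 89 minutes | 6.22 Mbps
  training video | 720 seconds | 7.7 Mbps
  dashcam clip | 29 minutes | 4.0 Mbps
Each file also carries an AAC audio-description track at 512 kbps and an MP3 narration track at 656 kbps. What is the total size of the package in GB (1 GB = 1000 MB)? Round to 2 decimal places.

Audio total: 512 + 656 = 1168 kbps = 1.168 Mbps.
documentary: 15.868 Mbps × 4980 s = 79022.6 Mb
interview recording: 7.388 Mbps × 5340 s = 39451.9 Mb
training video: 8.868 Mbps × 720 s = 6385.0 Mb
dashcam clip: 5.168 Mbps × 1740 s = 8992.3 Mb
Total: 133851.8 Mb = 16731.5 MB.
= 16.73 GB.

16.73 GB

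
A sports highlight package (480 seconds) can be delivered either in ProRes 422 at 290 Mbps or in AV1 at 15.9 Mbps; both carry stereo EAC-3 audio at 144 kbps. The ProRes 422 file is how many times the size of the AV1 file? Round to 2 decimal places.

Audio: 144 kbps = 0.144 Mbps.
ProRes 422: 290.144 Mbps × 480 s = 139269.1 Mb = 17.409 GB.
AV1: 16.044 Mbps × 480 s = 7701.1 Mb = 0.963 GB.
Ratio: 17.409 / 0.963 = 18.084.

18.08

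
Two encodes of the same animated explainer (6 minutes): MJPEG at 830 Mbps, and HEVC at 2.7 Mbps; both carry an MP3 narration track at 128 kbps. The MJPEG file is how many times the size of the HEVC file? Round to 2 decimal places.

293.54

6 min = 360 s
Audio: 128 kbps = 0.128 Mbps.
MJPEG: 830.128 Mbps × 360 s = 298846.1 Mb = 37.356 GB.
HEVC: 2.828 Mbps × 360 s = 1018.1 Mb = 0.127 GB.
Ratio: 37.356 / 0.127 = 293.539.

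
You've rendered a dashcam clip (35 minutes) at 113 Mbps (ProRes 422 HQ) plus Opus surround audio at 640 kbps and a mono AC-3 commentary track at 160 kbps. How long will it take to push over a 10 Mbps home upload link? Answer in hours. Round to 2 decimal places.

6.64 hours

35 min = 2100 s
Audio total: 640 + 160 = 800 kbps = 0.800 Mbps.
Total bitrate: 113.800 Mbps.
File: 113.800 Mbps × 2100 s = 238980.0 Mb.
At 10 Mbps: 238980.0 / 10 = 23898.0 s ≈ 6.64 hours.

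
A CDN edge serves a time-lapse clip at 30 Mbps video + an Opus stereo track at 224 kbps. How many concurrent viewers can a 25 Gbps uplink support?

Audio: 224 kbps = 0.224 Mbps.
Per-viewer media rate: 30.224 Mbps.
25 Gbps = 25,000 Mbps; 25,000 / 30.224 = 827.16 → 827 viewers.

827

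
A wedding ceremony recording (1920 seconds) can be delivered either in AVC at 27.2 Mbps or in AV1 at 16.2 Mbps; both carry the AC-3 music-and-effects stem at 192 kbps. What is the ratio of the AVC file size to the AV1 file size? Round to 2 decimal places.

Audio: 192 kbps = 0.192 Mbps.
AVC: 27.392 Mbps × 1920 s = 52592.6 Mb = 6.574 GB.
AV1: 16.392 Mbps × 1920 s = 31472.6 Mb = 3.934 GB.
Ratio: 6.574 / 3.934 = 1.671.

1.67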